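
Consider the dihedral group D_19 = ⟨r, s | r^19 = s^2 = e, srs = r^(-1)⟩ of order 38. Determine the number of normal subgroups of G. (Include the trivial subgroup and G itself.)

G has 22 subgroups. Checking conjugation-invariance by order — order 1: 1/1 normal; order 2: 0/19 normal; order 19: 1/1 normal; order 38: 1/1 normal.
Total normal subgroups: 3.

3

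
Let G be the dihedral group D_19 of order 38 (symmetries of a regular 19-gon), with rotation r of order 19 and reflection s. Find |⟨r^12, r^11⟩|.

19

|⟨r^12⟩| = 19 and |⟨r^11⟩| = 19, so |H| is a multiple of lcm(19, 19) = 19 and divides |G| = 38.
Closing under the operation: H = {e, r, r^2, r^3, r^4, r^5, r^6, r^7, r^8, r^9, r^10, r^11, r^12, r^13, r^14, r^15, r^16, r^17, r^18}, so |H| = 19.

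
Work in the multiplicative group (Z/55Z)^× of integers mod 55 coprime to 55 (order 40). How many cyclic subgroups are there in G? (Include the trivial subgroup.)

Group the elements of G by the cyclic subgroup they generate; each cyclic subgroup of order d accounts for φ(d) elements.
Cyclic subgroups by order — order 1: 1; order 2: 3; order 4: 2; order 5: 1; order 10: 3; order 20: 2.
Total: 12.

12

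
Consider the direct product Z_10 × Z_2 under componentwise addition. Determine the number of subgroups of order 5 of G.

|G| = 20 and 5 | 20, so subgroups of order 5 are possible by Lagrange.
The subgroups of order 5 are: {(0,0), (2,0), (4,0), (6,0), (8,0)}.
So G has 1 subgroup of order 5.

1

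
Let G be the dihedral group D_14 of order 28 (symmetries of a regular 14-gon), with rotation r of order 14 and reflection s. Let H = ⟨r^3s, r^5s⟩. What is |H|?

14

|⟨r^3s⟩| = 2 and |⟨r^5s⟩| = 2, so |H| is a multiple of lcm(2, 2) = 2 and divides |G| = 28.
Closing under the operation: H = {e, r^2, r^4, r^6, r^8, r^10, r^12, rs, r^3s, r^5s, r^7s, r^9s, r^11s, r^13s}, so |H| = 14.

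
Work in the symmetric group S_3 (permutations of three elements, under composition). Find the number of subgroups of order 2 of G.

3

|G| = 6 and 2 | 6, so subgroups of order 2 are possible by Lagrange.
The subgroups of order 2 are: {e, (1 2)}; {e, (1 3)}; {e, (2 3)}.
So G has 3 subgroups of order 2.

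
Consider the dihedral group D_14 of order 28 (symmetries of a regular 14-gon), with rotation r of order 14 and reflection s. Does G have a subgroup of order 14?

14 | 28. A subgroup of order 14 is {e, r, r^2, r^3, r^4, r^5, r^6, r^7, r^8, r^9, r^10, r^11, r^12, r^13}.

Yes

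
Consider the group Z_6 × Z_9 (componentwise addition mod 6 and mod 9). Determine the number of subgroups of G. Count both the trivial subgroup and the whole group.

20

|G| = 54, so by Lagrange every subgroup order divides 54. Divisors: 1, 2, 3, 6, 9, 18, 27, 54.
Subgroups by order — order 1: 1; order 2: 1; order 3: 4; order 6: 4; order 9: 4; order 18: 4; order 27: 1; order 54: 1.
Total: 1 + 1 + 4 + 4 + 4 + 4 + 1 + 1 = 20.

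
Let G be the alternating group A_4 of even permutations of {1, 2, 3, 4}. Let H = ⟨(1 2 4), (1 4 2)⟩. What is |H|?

3

|⟨(1 2 4)⟩| = 3 and |⟨(1 4 2)⟩| = 3, so |H| is a multiple of lcm(3, 3) = 3 and divides |G| = 12.
Closing under the operation: H = {e, (1 2 4), (1 4 2)}, so |H| = 3.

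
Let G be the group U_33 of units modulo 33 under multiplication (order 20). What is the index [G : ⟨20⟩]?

2

|⟨20⟩| = 10 and |G| = 20.
By Lagrange, [G : H] = |G|/|H| = 20/10 = 2.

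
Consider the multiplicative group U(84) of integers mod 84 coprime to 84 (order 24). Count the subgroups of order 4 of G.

|G| = 24 and 4 | 24, so subgroups of order 4 are possible by Lagrange.
The subgroups of order 4 are: {1, 13, 29, 41}; {1, 13, 43, 55}; {1, 13, 71, 83}; {1, 29, 43, 71}; … (7 in all).
So G has 7 subgroups of order 4.

7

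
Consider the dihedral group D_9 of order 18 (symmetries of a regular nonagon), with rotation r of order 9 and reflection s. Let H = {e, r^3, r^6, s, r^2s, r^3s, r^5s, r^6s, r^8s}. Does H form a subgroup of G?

No

Closure fails: s · r^2s = r^7 ∉ H. So H is not a subgroup.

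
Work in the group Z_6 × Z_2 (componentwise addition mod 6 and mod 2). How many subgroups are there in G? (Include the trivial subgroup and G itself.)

10

|G| = 12, so by Lagrange every subgroup order divides 12. Divisors: 1, 2, 3, 4, 6, 12.
Subgroups by order — order 1: 1; order 2: 3; order 3: 1; order 4: 1; order 6: 3; order 12: 1.
Total: 1 + 3 + 1 + 1 + 3 + 1 = 10.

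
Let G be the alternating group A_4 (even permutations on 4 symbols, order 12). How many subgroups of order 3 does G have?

|G| = 12 and 3 | 12, so subgroups of order 3 are possible by Lagrange.
The subgroups of order 3 are: {e, (1 2 3), (1 3 2)}; {e, (1 2 4), (1 4 2)}; {e, (1 3 4), (1 4 3)}; {e, (2 3 4), (2 4 3)}.
So G has 4 subgroups of order 3.

4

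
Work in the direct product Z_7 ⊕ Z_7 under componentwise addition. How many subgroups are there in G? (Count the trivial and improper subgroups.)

|G| = 49, so by Lagrange every subgroup order divides 49. Divisors: 1, 7, 49.
Subgroups by order — order 1: 1; order 7: 8; order 49: 1.
Total: 1 + 8 + 1 = 10.

10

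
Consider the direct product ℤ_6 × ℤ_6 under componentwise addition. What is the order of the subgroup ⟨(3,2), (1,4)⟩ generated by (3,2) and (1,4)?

|⟨(3,2)⟩| = 6 and |⟨(1,4)⟩| = 6, so |H| is a multiple of lcm(6, 6) = 6 and divides |G| = 36.
Closing under the operation: H = {(0,0), (0,2), (0,4), (1,0), (1,2), (1,4), (2,0), (2,2), (2,4), (3,0), (3,2), (3,4), (4,0), (4,2), (4,4), (5,0), (5,2), (5,4)}, so |H| = 18.

18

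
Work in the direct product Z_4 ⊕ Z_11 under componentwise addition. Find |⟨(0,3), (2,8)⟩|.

|⟨(0,3)⟩| = 11 and |⟨(2,8)⟩| = 22, so |H| is a multiple of lcm(11, 22) = 22 and divides |G| = 44.
Closing under the operation: H = {(0,0), (0,1), (0,2), (0,3), (0,4), (0,5), (0,6), (0,7), (0,8), (0,9), (0,10), (2,0), (2,1), (2,2), (2,3), (2,4), (2,5), (2,6), (2,7), (2,8), (2,9), (2,10)}, so |H| = 22.

22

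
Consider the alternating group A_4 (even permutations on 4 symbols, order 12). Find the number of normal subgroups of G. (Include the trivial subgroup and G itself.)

G has 10 subgroups. Checking conjugation-invariance by order — order 1: 1/1 normal; order 2: 0/3 normal; order 3: 0/4 normal; order 4: 1/1 normal; order 12: 1/1 normal.
Total normal subgroups: 3.

3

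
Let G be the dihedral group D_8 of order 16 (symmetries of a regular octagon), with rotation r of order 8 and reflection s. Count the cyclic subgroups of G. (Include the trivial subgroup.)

Each element a generates a cyclic subgroup ⟨a⟩; distinct elements may generate the same one (a cyclic group of order d has φ(d) generators).
Cyclic subgroups by order — order 1: 1; order 2: 9; order 4: 1; order 8: 1.
Total: 12.

12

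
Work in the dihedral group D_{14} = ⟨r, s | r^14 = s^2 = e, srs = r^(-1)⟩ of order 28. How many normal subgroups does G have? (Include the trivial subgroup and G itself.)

G has 28 subgroups. Checking conjugation-invariance by order — order 1: 1/1 normal; order 2: 1/15 normal; order 4: 0/7 normal; order 7: 1/1 normal; order 14: 3/3 normal; order 28: 1/1 normal.
Total normal subgroups: 7.

7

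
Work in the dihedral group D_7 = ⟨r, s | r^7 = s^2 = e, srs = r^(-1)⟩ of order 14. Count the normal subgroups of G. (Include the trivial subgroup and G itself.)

3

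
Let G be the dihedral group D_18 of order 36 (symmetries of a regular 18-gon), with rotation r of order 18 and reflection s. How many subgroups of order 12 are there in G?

3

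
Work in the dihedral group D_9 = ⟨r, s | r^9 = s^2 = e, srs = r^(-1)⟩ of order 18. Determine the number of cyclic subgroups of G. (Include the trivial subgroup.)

12

Group the elements of G by the cyclic subgroup they generate; each cyclic subgroup of order d accounts for φ(d) elements.
Cyclic subgroups by order — order 1: 1; order 2: 9; order 3: 1; order 9: 1.
Total: 12.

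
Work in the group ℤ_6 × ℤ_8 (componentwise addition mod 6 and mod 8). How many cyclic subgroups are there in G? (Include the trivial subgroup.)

A cyclic subgroup of order d is generated by each of its φ(d) elements of order d, so the cyclic subgroups of order d number (#elements of order d)/φ(d).
Cyclic subgroups by order — order 1: 1; order 2: 3; order 3: 1; order 4: 2; order 6: 3; order 8: 2; order 12: 2; order 24: 2.
Total: 16.

16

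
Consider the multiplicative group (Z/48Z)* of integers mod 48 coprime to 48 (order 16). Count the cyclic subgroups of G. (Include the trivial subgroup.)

12

A cyclic subgroup of order d is generated by each of its φ(d) elements of order d, so the cyclic subgroups of order d number (#elements of order d)/φ(d).
Cyclic subgroups by order — order 1: 1; order 2: 7; order 4: 4.
Total: 12.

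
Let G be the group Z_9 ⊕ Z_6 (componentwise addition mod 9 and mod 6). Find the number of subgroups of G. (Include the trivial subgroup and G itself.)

|G| = 54, so by Lagrange every subgroup order divides 54. Divisors: 1, 2, 3, 6, 9, 18, 27, 54.
Subgroups by order — order 1: 1; order 2: 1; order 3: 4; order 6: 4; order 9: 4; order 18: 4; order 27: 1; order 54: 1.
Total: 1 + 1 + 4 + 4 + 4 + 4 + 1 + 1 = 20.

20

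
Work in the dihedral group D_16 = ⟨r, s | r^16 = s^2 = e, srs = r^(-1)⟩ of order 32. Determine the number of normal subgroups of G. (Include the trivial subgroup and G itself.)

8

G has 36 subgroups. Checking conjugation-invariance by order — order 1: 1/1 normal; order 2: 1/17 normal; order 4: 1/9 normal; order 8: 1/5 normal; order 16: 3/3 normal; order 32: 1/1 normal.
Total normal subgroups: 8.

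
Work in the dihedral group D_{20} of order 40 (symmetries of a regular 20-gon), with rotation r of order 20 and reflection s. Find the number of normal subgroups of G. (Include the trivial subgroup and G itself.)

9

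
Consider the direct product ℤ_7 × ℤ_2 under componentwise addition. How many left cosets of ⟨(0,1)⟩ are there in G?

7

|⟨(0,1)⟩| = 2 and |G| = 14.
By Lagrange, [G : H] = |G|/|H| = 14/2 = 7.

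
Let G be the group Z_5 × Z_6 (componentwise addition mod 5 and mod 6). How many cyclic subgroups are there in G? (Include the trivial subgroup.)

8

A cyclic subgroup of order d is generated by each of its φ(d) elements of order d, so the cyclic subgroups of order d number (#elements of order d)/φ(d).
Cyclic subgroups by order — order 1: 1; order 2: 1; order 3: 1; order 5: 1; order 6: 1; order 10: 1; order 15: 1; order 30: 1.
Total: 8.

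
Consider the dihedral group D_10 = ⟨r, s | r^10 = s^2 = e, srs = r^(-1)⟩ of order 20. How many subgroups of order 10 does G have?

3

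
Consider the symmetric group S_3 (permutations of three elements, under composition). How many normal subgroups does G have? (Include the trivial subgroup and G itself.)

G has 6 subgroups. Checking conjugation-invariance by order — order 1: 1/1 normal; order 2: 0/3 normal; order 3: 1/1 normal; order 6: 1/1 normal.
Total normal subgroups: 3.

3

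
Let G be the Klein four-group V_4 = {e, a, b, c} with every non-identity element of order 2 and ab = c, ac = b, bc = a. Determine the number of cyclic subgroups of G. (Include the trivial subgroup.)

4

Each element a generates a cyclic subgroup ⟨a⟩; distinct elements may generate the same one (a cyclic group of order d has φ(d) generators).
Cyclic subgroups by order — order 1: 1; order 2: 3.
Total: 4.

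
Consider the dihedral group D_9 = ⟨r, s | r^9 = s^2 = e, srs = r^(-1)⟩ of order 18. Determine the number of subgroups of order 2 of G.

|G| = 18 and 2 | 18, so subgroups of order 2 are possible by Lagrange.
The subgroups of order 2 are: {e, r^2s}; {e, r^3s}; {e, r^4s}; {e, r^5s}; … (9 in all).
So G has 9 subgroups of order 2.

9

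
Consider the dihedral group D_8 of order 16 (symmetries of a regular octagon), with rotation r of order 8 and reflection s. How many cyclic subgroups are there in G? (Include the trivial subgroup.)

Each element a generates a cyclic subgroup ⟨a⟩; distinct elements may generate the same one (a cyclic group of order d has φ(d) generators).
Cyclic subgroups by order — order 1: 1; order 2: 9; order 4: 1; order 8: 1.
Total: 12.

12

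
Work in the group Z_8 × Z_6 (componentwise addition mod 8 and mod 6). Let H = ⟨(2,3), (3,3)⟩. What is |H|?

|⟨(2,3)⟩| = 4 and |⟨(3,3)⟩| = 8, so |H| is a multiple of lcm(4, 8) = 8 and divides |G| = 48.
Closing under the operation: H = {(0,0), (0,3), (1,0), (1,3), (2,0), (2,3), (3,0), (3,3), (4,0), (4,3), (5,0), (5,3), (6,0), (6,3), (7,0), (7,3)}, so |H| = 16.

16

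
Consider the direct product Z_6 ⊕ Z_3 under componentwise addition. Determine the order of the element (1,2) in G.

6

The order of (1,2) in Z_6 × Z_3 is lcm(ord(1) in Z_6, ord(2) in Z_3).
ord(1) = 6 and ord(2) = 3, so |⟨(1,2)⟩| = lcm(6, 3) = 6.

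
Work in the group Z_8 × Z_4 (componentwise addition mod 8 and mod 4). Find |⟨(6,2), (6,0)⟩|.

|⟨(6,2)⟩| = 4 and |⟨(6,0)⟩| = 4, so |H| is a multiple of lcm(4, 4) = 4 and divides |G| = 32.
Closing under the operation: H = {(0,0), (0,2), (2,0), (2,2), (4,0), (4,2), (6,0), (6,2)}, so |H| = 8.

8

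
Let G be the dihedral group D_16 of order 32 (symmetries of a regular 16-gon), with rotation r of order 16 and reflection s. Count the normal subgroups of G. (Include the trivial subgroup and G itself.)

G has 36 subgroups. Checking conjugation-invariance by order — order 1: 1/1 normal; order 2: 1/17 normal; order 4: 1/9 normal; order 8: 1/5 normal; order 16: 3/3 normal; order 32: 1/1 normal.
Total normal subgroups: 8.

8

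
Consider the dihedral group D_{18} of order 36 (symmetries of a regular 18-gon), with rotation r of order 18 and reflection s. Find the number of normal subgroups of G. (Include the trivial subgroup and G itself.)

9

G has 45 subgroups. Checking conjugation-invariance by order — order 1: 1/1 normal; order 2: 1/19 normal; order 3: 1/1 normal; order 4: 0/9 normal; order 6: 1/7 normal; order 9: 1/1 normal; order 12: 0/3 normal; order 18: 3/3 normal; order 36: 1/1 normal.
Total normal subgroups: 9.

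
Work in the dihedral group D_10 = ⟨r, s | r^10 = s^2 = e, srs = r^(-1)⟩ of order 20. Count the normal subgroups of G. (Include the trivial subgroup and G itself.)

7

G has 22 subgroups. Checking conjugation-invariance by order — order 1: 1/1 normal; order 2: 1/11 normal; order 4: 0/5 normal; order 5: 1/1 normal; order 10: 3/3 normal; order 20: 1/1 normal.
Total normal subgroups: 7.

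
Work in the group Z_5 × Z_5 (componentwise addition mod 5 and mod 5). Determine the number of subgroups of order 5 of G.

6

|G| = 25 and 5 | 25, so subgroups of order 5 are possible by Lagrange.
The subgroups of order 5 are: {(0,0), (0,1), (0,2), (0,3), (0,4)}; {(0,0), (1,0), (2,0), (3,0), (4,0)}; {(0,0), (1,1), (2,2), (3,3), (4,4)}; {(0,0), (1,2), (2,4), (3,1), (4,3)}; … (6 in all).
So G has 6 subgroups of order 5.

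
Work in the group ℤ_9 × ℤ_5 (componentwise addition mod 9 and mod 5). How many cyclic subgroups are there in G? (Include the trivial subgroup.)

6

A cyclic subgroup of order d is generated by each of its φ(d) elements of order d, so the cyclic subgroups of order d number (#elements of order d)/φ(d).
Cyclic subgroups by order — order 1: 1; order 3: 1; order 5: 1; order 9: 1; order 15: 1; order 45: 1.
Total: 6.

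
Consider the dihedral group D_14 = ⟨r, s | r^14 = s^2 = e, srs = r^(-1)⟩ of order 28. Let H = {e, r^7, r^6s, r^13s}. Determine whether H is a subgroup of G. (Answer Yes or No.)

Yes

|H| = 4 divides |G| = 28, consistent with Lagrange.
H contains the identity, every element's inverse is in H, and H is closed under ·: it is a subgroup.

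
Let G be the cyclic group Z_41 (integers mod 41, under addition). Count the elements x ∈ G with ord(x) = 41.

40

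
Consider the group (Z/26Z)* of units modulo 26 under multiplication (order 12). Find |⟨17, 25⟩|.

6

|⟨17⟩| = 6 and |⟨25⟩| = 2, so |H| is a multiple of lcm(6, 2) = 6 and divides |G| = 12.
Closing under the operation: H = {1, 3, 9, 17, 23, 25}, so |H| = 6.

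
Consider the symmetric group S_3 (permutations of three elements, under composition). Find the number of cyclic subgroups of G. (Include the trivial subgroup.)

5

A cyclic subgroup of order d is generated by each of its φ(d) elements of order d, so the cyclic subgroups of order d number (#elements of order d)/φ(d).
Cyclic subgroups by order — order 1: 1; order 2: 3; order 3: 1.
Total: 5.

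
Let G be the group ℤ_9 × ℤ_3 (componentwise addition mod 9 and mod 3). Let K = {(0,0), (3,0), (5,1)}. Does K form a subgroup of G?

(5,1) ∈ K but its inverse (4,2) ∉ K, so K is not a subgroup.

No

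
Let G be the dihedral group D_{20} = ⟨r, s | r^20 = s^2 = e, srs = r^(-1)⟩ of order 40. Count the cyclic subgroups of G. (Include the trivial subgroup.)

Each element a generates a cyclic subgroup ⟨a⟩; distinct elements may generate the same one (a cyclic group of order d has φ(d) generators).
Cyclic subgroups by order — order 1: 1; order 2: 21; order 4: 1; order 5: 1; order 10: 1; order 20: 1.
Total: 26.

26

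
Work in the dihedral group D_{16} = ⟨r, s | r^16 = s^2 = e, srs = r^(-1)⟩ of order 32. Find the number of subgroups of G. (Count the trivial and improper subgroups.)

36

|G| = 32, so by Lagrange every subgroup order divides 32. Divisors: 1, 2, 4, 8, 16, 32.
Subgroups by order — order 1: 1; order 2: 17; order 4: 9; order 8: 5; order 16: 3; order 32: 1.
Total: 1 + 17 + 9 + 5 + 3 + 1 = 36.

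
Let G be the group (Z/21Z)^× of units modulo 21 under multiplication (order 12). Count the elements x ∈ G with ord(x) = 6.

The elements of order 6 are: 2, 5, 10, 11, 17, 19.
That's 6.

6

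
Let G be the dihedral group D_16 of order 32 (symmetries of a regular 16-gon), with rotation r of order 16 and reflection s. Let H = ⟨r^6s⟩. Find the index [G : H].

16

|⟨r^6s⟩| = 2 and |G| = 32.
By Lagrange, [G : H] = |G|/|H| = 32/2 = 16.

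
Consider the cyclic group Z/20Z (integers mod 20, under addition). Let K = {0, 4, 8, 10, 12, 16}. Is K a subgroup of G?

|K| = 6 does not divide |G| = 20, so by Lagrange K is not a subgroup.

No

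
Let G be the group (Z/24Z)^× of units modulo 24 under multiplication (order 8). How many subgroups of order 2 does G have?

7

|G| = 8 and 2 | 8, so subgroups of order 2 are possible by Lagrange.
The subgroups of order 2 are: {1, 11}; {1, 13}; {1, 17}; {1, 19}; … (7 in all).
So G has 7 subgroups of order 2.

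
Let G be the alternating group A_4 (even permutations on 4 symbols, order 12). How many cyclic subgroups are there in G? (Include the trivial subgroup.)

Group the elements of G by the cyclic subgroup they generate; each cyclic subgroup of order d accounts for φ(d) elements.
Cyclic subgroups by order — order 1: 1; order 2: 3; order 3: 4.
Total: 8.

8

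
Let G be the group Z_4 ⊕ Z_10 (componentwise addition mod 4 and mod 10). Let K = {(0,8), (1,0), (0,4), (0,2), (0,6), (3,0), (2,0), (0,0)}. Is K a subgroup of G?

No

Closure fails: (0,4) + (2,0) = (2,4) ∉ K. So K is not a subgroup.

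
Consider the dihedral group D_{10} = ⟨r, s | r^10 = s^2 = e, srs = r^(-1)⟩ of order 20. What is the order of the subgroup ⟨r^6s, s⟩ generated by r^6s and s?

|⟨r^6s⟩| = 2 and |⟨s⟩| = 2, so |H| is a multiple of lcm(2, 2) = 2 and divides |G| = 20.
Closing under the operation: H = {e, r^2, r^4, r^6, r^8, s, r^2s, r^4s, r^6s, r^8s}, so |H| = 10.

10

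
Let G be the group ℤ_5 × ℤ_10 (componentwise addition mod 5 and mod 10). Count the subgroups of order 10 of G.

6

|G| = 50 and 10 | 50, so subgroups of order 10 are possible by Lagrange.
The subgroups of order 10 are: {(0,0), (0,1), (0,2), (0,3), (0,4), (0,5), (0,6), (0,7), (0,8), (0,9)}; {(0,0), (0,5), (1,0), (1,5), (2,0), (2,5), (3,0), (3,5), (4,0), (4,5)}; {(0,0), (0,5), (1,1), (1,6), (2,2), (2,7), (3,3), (3,8), (4,4), (4,9)}; {(0,0), (0,5), (1,2), (1,7), (2,4), (2,9), (3,1), (3,6), (4,3), (4,8)}; … (6 in all).
So G has 6 subgroups of order 10.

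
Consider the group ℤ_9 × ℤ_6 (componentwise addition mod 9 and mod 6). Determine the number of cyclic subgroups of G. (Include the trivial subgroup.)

16

A cyclic subgroup of order d is generated by each of its φ(d) elements of order d, so the cyclic subgroups of order d number (#elements of order d)/φ(d).
Cyclic subgroups by order — order 1: 1; order 2: 1; order 3: 4; order 6: 4; order 9: 3; order 18: 3.
Total: 16.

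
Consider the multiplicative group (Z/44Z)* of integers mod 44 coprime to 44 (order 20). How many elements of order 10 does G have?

Enumerating element orders in G gives 12 elements of order 10.

12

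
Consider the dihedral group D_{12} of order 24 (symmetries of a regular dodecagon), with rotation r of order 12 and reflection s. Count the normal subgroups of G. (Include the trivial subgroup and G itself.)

G has 34 subgroups. Checking conjugation-invariance by order — order 1: 1/1 normal; order 2: 1/13 normal; order 3: 1/1 normal; order 4: 1/7 normal; order 6: 1/5 normal; order 8: 0/3 normal; order 12: 3/3 normal; order 24: 1/1 normal.
Total normal subgroups: 9.

9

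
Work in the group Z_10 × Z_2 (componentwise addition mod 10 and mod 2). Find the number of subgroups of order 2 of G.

|G| = 20 and 2 | 20, so subgroups of order 2 are possible by Lagrange.
The subgroups of order 2 are: {(0,0), (0,1)}; {(0,0), (5,0)}; {(0,0), (5,1)}.
So G has 3 subgroups of order 2.

3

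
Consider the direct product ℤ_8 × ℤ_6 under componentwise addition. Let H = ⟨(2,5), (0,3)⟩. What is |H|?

|⟨(2,5)⟩| = 12 and |⟨(0,3)⟩| = 2, so |H| is a multiple of lcm(12, 2) = 12 and divides |G| = 48.
Closing under the operation: H = {(0,0), (0,1), (0,2), (0,3), (0,4), (0,5), (2,0), (2,1), (2,2), (2,3), (2,4), (2,5), (4,0), (4,1), (4,2), (4,3), (4,4), (4,5), (6,0), (6,1), (6,2), (6,3), (6,4), (6,5)}, so |H| = 24.

24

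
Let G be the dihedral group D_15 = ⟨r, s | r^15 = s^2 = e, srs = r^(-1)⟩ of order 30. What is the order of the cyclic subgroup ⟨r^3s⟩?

Computing powers of r^3s: the smallest k with (r^3s)^k = e is k = 2.

2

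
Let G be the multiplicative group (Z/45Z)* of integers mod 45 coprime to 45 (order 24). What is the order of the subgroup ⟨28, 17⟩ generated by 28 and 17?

|⟨28⟩| = 4 and |⟨17⟩| = 4, so |H| is a multiple of lcm(4, 4) = 4 and divides |G| = 24.
Closing under the operation: H = {1, 8, 17, 19, 26, 28, 37, 44}, so |H| = 8.

8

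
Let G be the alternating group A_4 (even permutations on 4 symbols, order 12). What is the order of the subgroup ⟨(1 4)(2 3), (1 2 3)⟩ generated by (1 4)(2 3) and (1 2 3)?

12

|⟨(1 4)(2 3)⟩| = 2 and |⟨(1 2 3)⟩| = 3, so |H| is a multiple of lcm(2, 3) = 6 and divides |G| = 12.
Closing {(1 4)(2 3), (1 2 3)} under the group operation gives all of G, so |H| = 12.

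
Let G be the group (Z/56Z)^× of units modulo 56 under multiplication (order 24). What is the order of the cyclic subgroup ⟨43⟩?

2

Compute successive powers of 43 mod 56: 43, 1; 43^2 ≡ 1 (mod 56).
So |⟨43⟩| = 2.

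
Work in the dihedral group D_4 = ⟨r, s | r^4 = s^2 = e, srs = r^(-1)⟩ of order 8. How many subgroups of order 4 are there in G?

3

|G| = 8 and 4 | 8, so subgroups of order 4 are possible by Lagrange.
The subgroups of order 4 are: {e, r, r^2, r^3}; {e, r^2, s, r^2s}; {e, r^2, rs, r^3s}.
So G has 3 subgroups of order 4.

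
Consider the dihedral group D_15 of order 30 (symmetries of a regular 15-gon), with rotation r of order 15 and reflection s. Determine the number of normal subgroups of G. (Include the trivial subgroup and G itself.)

5

G has 28 subgroups. Checking conjugation-invariance by order — order 1: 1/1 normal; order 2: 0/15 normal; order 3: 1/1 normal; order 5: 1/1 normal; order 6: 0/5 normal; order 10: 0/3 normal; order 15: 1/1 normal; order 30: 1/1 normal.
Total normal subgroups: 5.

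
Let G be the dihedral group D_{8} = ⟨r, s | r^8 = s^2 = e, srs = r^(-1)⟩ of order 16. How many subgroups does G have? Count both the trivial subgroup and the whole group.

19

|G| = 16, so by Lagrange every subgroup order divides 16. Divisors: 1, 2, 4, 8, 16.
Subgroups by order — order 1: 1; order 2: 9; order 4: 5; order 8: 3; order 16: 1.
Total: 1 + 9 + 5 + 3 + 1 = 19.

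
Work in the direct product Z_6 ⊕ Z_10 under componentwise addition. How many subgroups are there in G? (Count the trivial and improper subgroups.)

20

|G| = 60, so by Lagrange every subgroup order divides 60. Divisors: 1, 2, 3, 4, 5, 6, 10, 12, 15, 20, 30, 60.
Subgroups by order — order 1: 1; order 2: 3; order 3: 1; order 4: 1; order 5: 1; order 6: 3; order 10: 3; order 12: 1; order 15: 1; order 20: 1; order 30: 3; order 60: 1.
Total: 1 + 3 + 1 + 1 + 1 + 3 + 3 + 1 + 1 + 1 + 3 + 1 = 20.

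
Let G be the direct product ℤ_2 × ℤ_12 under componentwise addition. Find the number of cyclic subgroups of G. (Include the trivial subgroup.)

12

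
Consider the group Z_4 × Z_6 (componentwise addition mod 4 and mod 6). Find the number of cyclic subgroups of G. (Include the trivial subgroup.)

12

Each element a generates a cyclic subgroup ⟨a⟩; distinct elements may generate the same one (a cyclic group of order d has φ(d) generators).
Cyclic subgroups by order — order 1: 1; order 2: 3; order 3: 1; order 4: 2; order 6: 3; order 12: 2.
Total: 12.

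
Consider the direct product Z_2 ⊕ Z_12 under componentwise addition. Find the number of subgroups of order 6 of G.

3

|G| = 24 and 6 | 24, so subgroups of order 6 are possible by Lagrange.
The subgroups of order 6 are: {(0,0), (0,2), (0,4), (0,6), (0,8), (0,10)}; {(0,0), (0,4), (0,8), (1,0), (1,4), (1,8)}; {(0,0), (0,4), (0,8), (1,2), (1,6), (1,10)}.
So G has 3 subgroups of order 6.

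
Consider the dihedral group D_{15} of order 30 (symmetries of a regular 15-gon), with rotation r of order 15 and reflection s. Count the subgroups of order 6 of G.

|G| = 30 and 6 | 30, so subgroups of order 6 are possible by Lagrange.
The subgroups of order 6 are: {e, r^5, r^10, s, r^5s, r^10s}; {e, r^5, r^10, rs, r^6s, r^11s}; {e, r^5, r^10, r^2s, r^7s, r^12s}; {e, r^5, r^10, r^3s, r^8s, r^13s}; … (5 in all).
So G has 5 subgroups of order 6.

5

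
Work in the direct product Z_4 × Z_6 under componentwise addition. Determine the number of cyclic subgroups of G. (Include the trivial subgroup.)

12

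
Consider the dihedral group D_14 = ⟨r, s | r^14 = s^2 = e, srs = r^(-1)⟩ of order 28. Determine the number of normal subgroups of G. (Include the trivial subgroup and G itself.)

G has 28 subgroups. Checking conjugation-invariance by order — order 1: 1/1 normal; order 2: 1/15 normal; order 4: 0/7 normal; order 7: 1/1 normal; order 14: 3/3 normal; order 28: 1/1 normal.
Total normal subgroups: 7.

7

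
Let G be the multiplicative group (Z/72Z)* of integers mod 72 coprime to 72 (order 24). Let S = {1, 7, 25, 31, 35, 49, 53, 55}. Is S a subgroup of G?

No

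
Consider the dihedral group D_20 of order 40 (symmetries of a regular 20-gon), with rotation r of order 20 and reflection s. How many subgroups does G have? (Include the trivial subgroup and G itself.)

48

|G| = 40, so by Lagrange every subgroup order divides 40. Divisors: 1, 2, 4, 5, 8, 10, 20, 40.
Subgroups by order — order 1: 1; order 2: 21; order 4: 11; order 5: 1; order 8: 5; order 10: 5; order 20: 3; order 40: 1.
Total: 1 + 21 + 11 + 1 + 5 + 5 + 3 + 1 = 48.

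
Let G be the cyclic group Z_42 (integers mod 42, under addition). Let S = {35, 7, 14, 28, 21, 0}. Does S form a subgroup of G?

|S| = 6 divides |G| = 42, consistent with Lagrange.
S contains the identity, every element's inverse is in S, and S is closed under +: it is a subgroup.
In fact S = ⟨35⟩.

Yes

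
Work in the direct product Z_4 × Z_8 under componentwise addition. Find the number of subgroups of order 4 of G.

|G| = 32 and 4 | 32, so subgroups of order 4 are possible by Lagrange.
The subgroups of order 4 are: {(0,0), (0,2), (0,4), (0,6)}; {(0,0), (0,4), (2,0), (2,4)}; {(0,0), (0,4), (2,2), (2,6)}; {(0,0), (1,0), (2,0), (3,0)}; … (7 in all).
So G has 7 subgroups of order 4.

7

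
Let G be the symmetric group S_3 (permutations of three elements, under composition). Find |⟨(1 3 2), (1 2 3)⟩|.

|⟨(1 3 2)⟩| = 3 and |⟨(1 2 3)⟩| = 3, so |H| is a multiple of lcm(3, 3) = 3 and divides |G| = 6.
Closing under the operation: H = {e, (1 2 3), (1 3 2)}, so |H| = 3.

3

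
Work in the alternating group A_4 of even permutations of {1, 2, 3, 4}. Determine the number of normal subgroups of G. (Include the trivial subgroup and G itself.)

3

G has 10 subgroups. Checking conjugation-invariance by order — order 1: 1/1 normal; order 2: 0/3 normal; order 3: 0/4 normal; order 4: 1/1 normal; order 12: 1/1 normal.
Total normal subgroups: 3.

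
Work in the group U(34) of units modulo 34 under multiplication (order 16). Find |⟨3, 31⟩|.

16

|⟨3⟩| = 16 and |⟨31⟩| = 16, so |H| is a multiple of lcm(16, 16) = 16 and divides |G| = 16.
Closing {3, 31} under the group operation gives all of G, so |H| = 16.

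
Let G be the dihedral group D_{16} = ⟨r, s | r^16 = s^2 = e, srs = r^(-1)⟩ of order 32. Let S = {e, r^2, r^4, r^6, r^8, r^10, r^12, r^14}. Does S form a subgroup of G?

Yes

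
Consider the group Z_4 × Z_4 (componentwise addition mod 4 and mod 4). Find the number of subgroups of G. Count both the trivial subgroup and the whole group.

|G| = 16, so by Lagrange every subgroup order divides 16. Divisors: 1, 2, 4, 8, 16.
Subgroups by order — order 1: 1; order 2: 3; order 4: 7; order 8: 3; order 16: 1.
Total: 1 + 3 + 7 + 3 + 1 = 15.

15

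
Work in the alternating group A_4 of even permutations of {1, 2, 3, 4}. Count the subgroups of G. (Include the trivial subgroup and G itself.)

|G| = 12, so by Lagrange every subgroup order divides 12. Divisors: 1, 2, 3, 4, 6, 12.
Subgroups by order — order 1: 1; order 2: 3; order 3: 4; order 4: 1; order 6: 0; order 12: 1.
Total: 1 + 3 + 4 + 1 + 0 + 1 = 10.

10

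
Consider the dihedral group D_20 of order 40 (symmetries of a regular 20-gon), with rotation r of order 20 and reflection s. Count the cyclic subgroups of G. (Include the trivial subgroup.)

Each element a generates a cyclic subgroup ⟨a⟩; distinct elements may generate the same one (a cyclic group of order d has φ(d) generators).
Cyclic subgroups by order — order 1: 1; order 2: 21; order 4: 1; order 5: 1; order 10: 1; order 20: 1.
Total: 26.

26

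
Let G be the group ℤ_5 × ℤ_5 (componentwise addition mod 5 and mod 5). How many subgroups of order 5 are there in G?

|G| = 25 and 5 | 25, so subgroups of order 5 are possible by Lagrange.
The subgroups of order 5 are: {(0,0), (0,1), (0,2), (0,3), (0,4)}; {(0,0), (1,0), (2,0), (3,0), (4,0)}; {(0,0), (1,1), (2,2), (3,3), (4,4)}; {(0,0), (1,2), (2,4), (3,1), (4,3)}; … (6 in all).
So G has 6 subgroups of order 5.

6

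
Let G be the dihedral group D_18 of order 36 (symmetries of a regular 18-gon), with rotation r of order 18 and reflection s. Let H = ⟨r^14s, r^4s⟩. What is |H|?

|⟨r^14s⟩| = 2 and |⟨r^4s⟩| = 2, so |H| is a multiple of lcm(2, 2) = 2 and divides |G| = 36.
Closing under the operation: H = {e, r^2, r^4, r^6, r^8, r^10, r^12, r^14, r^16, s, r^2s, r^4s, r^6s, r^8s, r^10s, r^12s, r^14s, r^16s}, so |H| = 18.

18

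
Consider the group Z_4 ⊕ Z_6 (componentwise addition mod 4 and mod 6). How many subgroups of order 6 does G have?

|G| = 24 and 6 | 24, so subgroups of order 6 are possible by Lagrange.
The subgroups of order 6 are: {(0,0), (0,1), (0,2), (0,3), (0,4), (0,5)}; {(0,0), (0,2), (0,4), (2,0), (2,2), (2,4)}; {(0,0), (0,2), (0,4), (2,1), (2,3), (2,5)}.
So G has 3 subgroups of order 6.

3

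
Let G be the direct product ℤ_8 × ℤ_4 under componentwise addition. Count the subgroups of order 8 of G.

7

|G| = 32 and 8 | 32, so subgroups of order 8 are possible by Lagrange.
The subgroups of order 8 are: {(0,0), (0,1), (0,2), (0,3), (4,0), (4,1), (4,2), (4,3)}; {(0,0), (0,2), (2,0), (2,2), (4,0), (4,2), (6,0), (6,2)}; {(0,0), (0,2), (2,1), (2,3), (4,0), (4,2), (6,1), (6,3)}; {(0,0), (1,0), (2,0), (3,0), (4,0), (5,0), (6,0), (7,0)}; … (7 in all).
So G has 7 subgroups of order 8.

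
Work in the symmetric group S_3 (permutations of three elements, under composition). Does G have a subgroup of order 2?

Yes

2 | 6. A subgroup of order 2 is {e, (1 2)}.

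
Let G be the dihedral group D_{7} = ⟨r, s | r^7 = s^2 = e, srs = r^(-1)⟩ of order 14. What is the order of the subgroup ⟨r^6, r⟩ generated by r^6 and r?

|⟨r^6⟩| = 7 and |⟨r⟩| = 7, so |H| is a multiple of lcm(7, 7) = 7 and divides |G| = 14.
Closing under the operation: H = {e, r, r^2, r^3, r^4, r^5, r^6}, so |H| = 7.

7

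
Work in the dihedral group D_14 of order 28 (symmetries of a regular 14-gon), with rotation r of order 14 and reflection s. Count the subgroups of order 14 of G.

3

|G| = 28 and 14 | 28, so subgroups of order 14 are possible by Lagrange.
The subgroups of order 14 are: {e, r, r^2, r^3, r^4, r^5, r^6, r^7, r^8, r^9, r^10, r^11, r^12, r^13}; {e, r^2, r^4, r^6, r^8, r^10, r^12, s, r^2s, r^4s, r^6s, r^8s, r^10s, r^12s}; {e, r^2, r^4, r^6, r^8, r^10, r^12, rs, r^3s, r^5s, r^7s, r^9s, r^11s, r^13s}.
So G has 3 subgroups of order 14.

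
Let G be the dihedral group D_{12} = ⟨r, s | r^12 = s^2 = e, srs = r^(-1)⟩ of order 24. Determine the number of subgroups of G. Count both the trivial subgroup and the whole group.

34

|G| = 24, so by Lagrange every subgroup order divides 24. Divisors: 1, 2, 3, 4, 6, 8, 12, 24.
Subgroups by order — order 1: 1; order 2: 13; order 3: 1; order 4: 7; order 6: 5; order 8: 3; order 12: 3; order 24: 1.
Total: 1 + 13 + 1 + 7 + 5 + 3 + 3 + 1 = 34.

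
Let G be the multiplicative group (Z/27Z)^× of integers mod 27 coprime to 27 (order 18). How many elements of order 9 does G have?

6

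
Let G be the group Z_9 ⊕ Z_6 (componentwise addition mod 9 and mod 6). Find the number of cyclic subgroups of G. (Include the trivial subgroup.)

16

A cyclic subgroup of order d is generated by each of its φ(d) elements of order d, so the cyclic subgroups of order d number (#elements of order d)/φ(d).
Cyclic subgroups by order — order 1: 1; order 2: 1; order 3: 4; order 6: 4; order 9: 3; order 18: 3.
Total: 16.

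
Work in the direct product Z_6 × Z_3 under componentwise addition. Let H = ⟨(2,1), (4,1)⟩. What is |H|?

9

|⟨(2,1)⟩| = 3 and |⟨(4,1)⟩| = 3, so |H| is a multiple of lcm(3, 3) = 3 and divides |G| = 18.
Closing under the operation: H = {(0,0), (0,1), (0,2), (2,0), (2,1), (2,2), (4,0), (4,1), (4,2)}, so |H| = 9.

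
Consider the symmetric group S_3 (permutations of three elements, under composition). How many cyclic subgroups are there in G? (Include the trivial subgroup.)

Group the elements of G by the cyclic subgroup they generate; each cyclic subgroup of order d accounts for φ(d) elements.
Cyclic subgroups by order — order 1: 1; order 2: 3; order 3: 1.
Total: 5.

5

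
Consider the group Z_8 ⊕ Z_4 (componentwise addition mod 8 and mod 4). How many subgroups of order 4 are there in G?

|G| = 32 and 4 | 32, so subgroups of order 4 are possible by Lagrange.
The subgroups of order 4 are: {(0,0), (0,1), (0,2), (0,3)}; {(0,0), (0,2), (4,0), (4,2)}; {(0,0), (0,2), (4,1), (4,3)}; {(0,0), (2,0), (4,0), (6,0)}; … (7 in all).
So G has 7 subgroups of order 4.

7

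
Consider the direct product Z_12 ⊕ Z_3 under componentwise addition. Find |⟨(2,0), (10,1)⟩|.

18

|⟨(2,0)⟩| = 6 and |⟨(10,1)⟩| = 6, so |H| is a multiple of lcm(6, 6) = 6 and divides |G| = 36.
Closing under the operation: H = {(0,0), (0,1), (0,2), (2,0), (2,1), (2,2), (4,0), (4,1), (4,2), (6,0), (6,1), (6,2), (8,0), (8,1), (8,2), (10,0), (10,1), (10,2)}, so |H| = 18.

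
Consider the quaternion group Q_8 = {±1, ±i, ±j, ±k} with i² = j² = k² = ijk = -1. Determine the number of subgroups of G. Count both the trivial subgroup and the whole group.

6

|G| = 8, so by Lagrange every subgroup order divides 8. Divisors: 1, 2, 4, 8.
Subgroups by order — order 1: 1; order 2: 1; order 4: 3; order 8: 1.
Total: 1 + 1 + 3 + 1 = 6.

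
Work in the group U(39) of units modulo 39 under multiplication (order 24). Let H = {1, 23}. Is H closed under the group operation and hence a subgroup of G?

No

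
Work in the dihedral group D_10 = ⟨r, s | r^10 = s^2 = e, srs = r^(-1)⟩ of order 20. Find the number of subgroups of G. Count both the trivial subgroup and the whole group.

22

|G| = 20, so by Lagrange every subgroup order divides 20. Divisors: 1, 2, 4, 5, 10, 20.
Subgroups by order — order 1: 1; order 2: 11; order 4: 5; order 5: 1; order 10: 3; order 20: 1.
Total: 1 + 11 + 5 + 1 + 3 + 1 = 22.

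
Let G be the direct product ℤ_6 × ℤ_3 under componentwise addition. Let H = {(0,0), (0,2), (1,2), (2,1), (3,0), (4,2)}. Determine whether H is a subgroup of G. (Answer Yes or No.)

No

(0,2) ∈ H but its inverse (0,1) ∉ H, so H is not a subgroup.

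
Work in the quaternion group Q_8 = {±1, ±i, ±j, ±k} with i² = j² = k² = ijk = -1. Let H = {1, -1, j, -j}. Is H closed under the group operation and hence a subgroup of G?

|H| = 4 divides |G| = 8, consistent with Lagrange.
H contains the identity, every element's inverse is in H, and H is closed under ·: it is a subgroup.
In fact H = ⟨j⟩.

Yes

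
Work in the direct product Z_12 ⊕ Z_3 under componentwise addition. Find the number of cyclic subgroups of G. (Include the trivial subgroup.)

15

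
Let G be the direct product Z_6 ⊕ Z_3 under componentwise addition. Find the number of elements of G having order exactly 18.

An element (a,b) has order lcm(ord(a), ord(b)); count pairs with lcm equal to 18.
Enumerating gives 0 such elements.

0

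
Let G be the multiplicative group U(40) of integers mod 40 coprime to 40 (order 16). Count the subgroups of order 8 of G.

7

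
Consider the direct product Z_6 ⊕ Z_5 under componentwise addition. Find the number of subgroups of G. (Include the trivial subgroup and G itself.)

8

|G| = 30, so by Lagrange every subgroup order divides 30. Divisors: 1, 2, 3, 5, 6, 10, 15, 30.
Subgroups by order — order 1: 1; order 2: 1; order 3: 1; order 5: 1; order 6: 1; order 10: 1; order 15: 1; order 30: 1.
Total: 1 + 1 + 1 + 1 + 1 + 1 + 1 + 1 = 8.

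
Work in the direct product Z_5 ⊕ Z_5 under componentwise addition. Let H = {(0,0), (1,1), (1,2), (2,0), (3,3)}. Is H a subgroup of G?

(1,2) ∈ H but its inverse (4,3) ∉ H, so H is not a subgroup.

No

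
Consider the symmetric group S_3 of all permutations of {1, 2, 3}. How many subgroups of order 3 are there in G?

|G| = 6 and 3 | 6, so subgroups of order 3 are possible by Lagrange.
The subgroups of order 3 are: {e, (1 2 3), (1 3 2)}.
So G has 1 subgroup of order 3.

1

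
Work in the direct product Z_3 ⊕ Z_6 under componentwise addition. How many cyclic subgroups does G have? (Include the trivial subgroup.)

A cyclic subgroup of order d is generated by each of its φ(d) elements of order d, so the cyclic subgroups of order d number (#elements of order d)/φ(d).
Cyclic subgroups by order — order 1: 1; order 2: 1; order 3: 4; order 6: 4.
Total: 10.

10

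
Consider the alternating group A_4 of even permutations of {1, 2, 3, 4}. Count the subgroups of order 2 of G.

3

|G| = 12 and 2 | 12, so subgroups of order 2 are possible by Lagrange.
The subgroups of order 2 are: {e, (1 2)(3 4)}; {e, (1 3)(2 4)}; {e, (1 4)(2 3)}.
So G has 3 subgroups of order 2.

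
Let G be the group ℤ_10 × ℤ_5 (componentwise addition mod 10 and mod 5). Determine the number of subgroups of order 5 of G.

|G| = 50 and 5 | 50, so subgroups of order 5 are possible by Lagrange.
The subgroups of order 5 are: {(0,0), (0,1), (0,2), (0,3), (0,4)}; {(0,0), (2,0), (4,0), (6,0), (8,0)}; {(0,0), (2,1), (4,2), (6,3), (8,4)}; {(0,0), (2,2), (4,4), (6,1), (8,3)}; … (6 in all).
So G has 6 subgroups of order 5.

6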